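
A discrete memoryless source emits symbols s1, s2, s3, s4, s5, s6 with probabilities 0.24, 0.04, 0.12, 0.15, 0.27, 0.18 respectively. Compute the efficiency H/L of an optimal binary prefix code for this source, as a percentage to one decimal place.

97.7%

Entropy H = −Σ p log₂ p ≈ 2.4128 bits.
Huffman merges: 1/25+3/25→4/25; 3/20+4/25→31/100; 9/50+6/25→21/50; 27/100+31/100→29/50; 21/50+29/50→1. L = 247/100 ≈ 2.4700.
Efficiency = H/L = 2.4128/2.4700 = 97.7%.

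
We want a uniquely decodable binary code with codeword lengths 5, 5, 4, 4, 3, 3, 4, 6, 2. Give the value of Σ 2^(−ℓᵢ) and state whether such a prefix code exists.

With common denominator 2^6 = 64: Σ 2^(−ℓᵢ) = 2/64 + 2/64 + 4/64 + 4/64 + 8/64 + 8/64 + 4/64 + 1/64 + 16/64 = 49/64 = 0.765625.
Kraft's inequality requires Σ ≤ 1; here Σ = 0.765625 ≤ 1, so such a prefix code exists.

0.765625; yes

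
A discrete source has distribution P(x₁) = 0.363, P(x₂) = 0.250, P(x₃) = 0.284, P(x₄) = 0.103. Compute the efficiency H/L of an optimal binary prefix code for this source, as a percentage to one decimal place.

94.7%

Entropy H = −Σ p log₂ p ≈ 1.8842 bits.
Huffman merges: 103/1000+1/4→353/1000; 71/250+353/1000→637/1000; 363/1000+637/1000→1. L = 199/100 ≈ 1.9900.
Efficiency = H/L = 1.8842/1.9900 = 94.7%.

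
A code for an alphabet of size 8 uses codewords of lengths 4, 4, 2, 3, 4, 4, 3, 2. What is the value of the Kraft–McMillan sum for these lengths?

1

With common denominator 2^4 = 16: Σ 2^(−ℓᵢ) = 1/16 + 1/16 + 4/16 + 2/16 + 1/16 + 1/16 + 2/16 + 4/16 = 16/16 = 1.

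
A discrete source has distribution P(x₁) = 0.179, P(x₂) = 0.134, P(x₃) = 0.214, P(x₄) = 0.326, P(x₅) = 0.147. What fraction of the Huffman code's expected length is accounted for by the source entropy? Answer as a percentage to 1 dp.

98.3%

Entropy H = −Σ p log₂ p ≈ 2.2426 bits.
Huffman merges: 67/500+147/1000→281/1000; 179/1000+107/500→393/1000; 281/1000+163/500→607/1000; 393/1000+607/1000→1. L = 2281/1000 ≈ 2.2810.
Efficiency = H/L = 2.2426/2.2810 = 98.3%.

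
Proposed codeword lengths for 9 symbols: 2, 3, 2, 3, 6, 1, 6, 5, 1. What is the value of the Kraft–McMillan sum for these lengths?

With common denominator 2^6 = 64: Σ 2^(−ℓᵢ) = 16/64 + 8/64 + 16/64 + 8/64 + 1/64 + 32/64 + 1/64 + 2/64 + 32/64 = 116/64 = 1.8125.

1.8125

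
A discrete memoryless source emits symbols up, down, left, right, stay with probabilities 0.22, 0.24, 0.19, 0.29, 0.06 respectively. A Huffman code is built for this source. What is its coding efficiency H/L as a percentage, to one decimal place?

Entropy H = −Σ p log₂ p ≈ 2.1914 bits.
Huffman merges: 3/50+19/100→1/4; 11/50+6/25→23/50; 1/4+29/100→27/50; 23/50+27/50→1. L = 9/4 ≈ 2.2500.
Efficiency = H/L = 2.1914/2.2500 = 97.4%.

97.4%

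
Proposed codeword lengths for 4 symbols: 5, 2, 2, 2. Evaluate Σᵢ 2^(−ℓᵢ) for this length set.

0.78125

With common denominator 2^5 = 32: Σ 2^(−ℓᵢ) = 1/32 + 8/32 + 8/32 + 8/32 = 25/32 = 0.78125.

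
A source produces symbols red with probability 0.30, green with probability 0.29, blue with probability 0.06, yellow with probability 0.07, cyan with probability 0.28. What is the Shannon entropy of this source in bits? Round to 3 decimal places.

2.065 bits

H = −Σ pᵢ log₂ pᵢ.
−0.30·log₂(0.30) = 0.5211
−0.29·log₂(0.29) = 0.5179
−0.06·log₂(0.06) = 0.2435
−0.07·log₂(0.07) = 0.2686
−0.28·log₂(0.28) = 0.5142
Sum ≈ 2.0653 → 2.065 bits.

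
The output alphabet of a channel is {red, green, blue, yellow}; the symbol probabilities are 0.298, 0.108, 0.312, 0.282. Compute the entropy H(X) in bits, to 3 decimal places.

H = −Σ pᵢ log₂ pᵢ.
−0.298·log₂(0.298) = 0.5205
−0.108·log₂(0.108) = 0.3468
−0.312·log₂(0.312) = 0.5243
−0.282·log₂(0.282) = 0.5150
Sum ≈ 1.9065 → 1.907 bits.

1.907 bits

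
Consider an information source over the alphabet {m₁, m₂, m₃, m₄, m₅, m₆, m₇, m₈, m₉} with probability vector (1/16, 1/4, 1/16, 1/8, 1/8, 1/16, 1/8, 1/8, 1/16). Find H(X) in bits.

Each probability is a power of 1/2, so log₂(1/p) is an integer.
H = Σ p·log₂(1/p) = 1/16·4 + 1/4·2 + 1/16·4 + 1/8·3 + 1/8·3 + 1/16·4 + 1/8·3 + 1/8·3 + 1/16·4 = 3 bits.

3 bits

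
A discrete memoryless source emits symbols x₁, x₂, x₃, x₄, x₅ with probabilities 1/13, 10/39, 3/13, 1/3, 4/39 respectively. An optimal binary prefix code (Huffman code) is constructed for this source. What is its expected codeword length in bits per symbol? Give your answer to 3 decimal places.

Repeatedly combine the two least-probable nodes; the expected code length is the sum of the merged weights.
merge 1/13 + 4/39 → 7/39
merge 7/39 + 3/13 → 16/39
merge 10/39 + 1/3 → 23/39
merge 16/39 + 23/39 → 1
L = 7/39 + 16/39 + 23/39 + 1 = 85/39 ≈ 2.179 bits/symbol.

2.179 bits/symbol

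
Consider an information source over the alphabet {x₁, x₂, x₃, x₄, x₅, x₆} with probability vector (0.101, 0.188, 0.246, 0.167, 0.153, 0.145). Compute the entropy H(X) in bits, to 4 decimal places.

H = −Σ pᵢ log₂ pᵢ.
−0.101·log₂(0.101) = 0.3341
−0.188·log₂(0.188) = 0.4533
−0.246·log₂(0.246) = 0.4977
−0.167·log₂(0.167) = 0.4312
−0.153·log₂(0.153) = 0.4144
−0.145·log₂(0.145) = 0.4040
Sum ≈ 2.5346 → 2.5346 bits.

2.5346 bits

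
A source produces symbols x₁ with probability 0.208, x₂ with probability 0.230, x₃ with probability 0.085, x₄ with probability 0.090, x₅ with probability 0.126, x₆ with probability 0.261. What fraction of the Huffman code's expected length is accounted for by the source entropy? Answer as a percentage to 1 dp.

Entropy H = −Σ p log₂ p ≈ 2.4561 bits.
Huffman merges: 17/200+9/100→7/40; 63/500+7/40→301/1000; 26/125+23/100→219/500; 261/1000+301/1000→281/500; 219/500+281/500→1. L = 619/250 ≈ 2.4760.
Efficiency = H/L = 2.4561/2.4760 = 99.2%.

99.2%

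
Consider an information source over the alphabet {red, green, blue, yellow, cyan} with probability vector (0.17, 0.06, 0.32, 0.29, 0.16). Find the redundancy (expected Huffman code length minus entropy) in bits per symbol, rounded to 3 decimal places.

0.075 bits

Entropy H = −Σ p log₂ p ≈ 2.1451 bits.
Huffman merges: 3/50+4/25→11/50; 17/100+11/50→39/100; 29/100+8/25→61/100; 39/100+61/100→1. L = 111/50 ≈ 2.2200.
L − H = 2.2200 − 2.1451 = 0.075 bits.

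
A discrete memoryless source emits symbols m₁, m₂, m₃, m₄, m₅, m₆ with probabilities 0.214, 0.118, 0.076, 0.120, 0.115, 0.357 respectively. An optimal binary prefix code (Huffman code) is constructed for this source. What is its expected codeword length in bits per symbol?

2.429 bits/symbol

Repeatedly combine the two least-probable nodes; the expected code length is the sum of the merged weights.
merge 19/250 + 23/200 → 191/1000
merge 59/500 + 3/25 → 119/500
merge 191/1000 + 107/500 → 81/200
merge 119/500 + 357/1000 → 119/200
merge 81/200 + 119/200 → 1
L = 191/1000 + 119/500 + 81/200 + 119/200 + 1 = 2429/1000 = 2.429 bits/symbol.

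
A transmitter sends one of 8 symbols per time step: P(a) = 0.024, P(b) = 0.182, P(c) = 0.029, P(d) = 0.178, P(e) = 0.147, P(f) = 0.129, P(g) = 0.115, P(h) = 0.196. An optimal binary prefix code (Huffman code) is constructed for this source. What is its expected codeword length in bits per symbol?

Repeatedly combine the two least-probable nodes; the expected code length is the sum of the merged weights.
merge 3/125 + 29/1000 → 53/1000
merge 53/1000 + 23/200 → 21/125
merge 129/1000 + 147/1000 → 69/250
merge 21/125 + 89/500 → 173/500
merge 91/500 + 49/250 → 189/500
merge 69/250 + 173/500 → 311/500
merge 189/500 + 311/500 → 1
L = 53/1000 + 21/125 + 69/250 + 173/500 + 189/500 + 311/500 + 1 = 2843/1000 = 2.843 bits/symbol.

2.843 bits/symbol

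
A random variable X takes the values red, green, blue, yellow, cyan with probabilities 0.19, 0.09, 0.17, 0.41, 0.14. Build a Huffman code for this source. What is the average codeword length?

2.18 bits/symbol

Repeatedly combine the two least-probable nodes; the expected code length is the sum of the merged weights.
merge 9/100 + 7/50 → 23/100
merge 17/100 + 19/100 → 9/25
merge 23/100 + 9/25 → 59/100
merge 41/100 + 59/100 → 1
L = 23/100 + 9/25 + 59/100 + 1 = 109/50 = 2.18 bits/symbol.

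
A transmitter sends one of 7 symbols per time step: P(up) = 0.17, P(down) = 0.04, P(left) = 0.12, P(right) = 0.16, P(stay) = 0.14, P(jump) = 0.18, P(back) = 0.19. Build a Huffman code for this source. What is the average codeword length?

Repeatedly combine the two least-probable nodes; the expected code length is the sum of the merged weights.
merge 1/25 + 3/25 → 4/25
merge 7/50 + 4/25 → 3/10
merge 4/25 + 17/100 → 33/100
merge 9/50 + 19/100 → 37/100
merge 3/10 + 33/100 → 63/100
merge 37/100 + 63/100 → 1
L = 4/25 + 3/10 + 33/100 + 37/100 + 63/100 + 1 = 279/100 = 2.79 bits/symbol.

2.79 bits/symbol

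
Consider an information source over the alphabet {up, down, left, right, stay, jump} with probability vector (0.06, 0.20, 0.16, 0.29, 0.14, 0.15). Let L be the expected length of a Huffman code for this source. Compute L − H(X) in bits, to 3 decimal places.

Entropy H = −Σ p log₂ p ≈ 2.4565 bits.
Huffman merges: 3/50+7/50→1/5; 3/20+4/25→31/100; 1/5+1/5→2/5; 29/100+31/100→3/5; 2/5+3/5→1. L = 251/100 ≈ 2.5100.
L − H = 2.5100 − 2.4565 = 0.054 bits.

0.054 bits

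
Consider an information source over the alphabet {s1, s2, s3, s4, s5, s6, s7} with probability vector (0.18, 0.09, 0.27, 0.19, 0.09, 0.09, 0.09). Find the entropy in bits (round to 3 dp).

H = −Σ pᵢ log₂ pᵢ.
−0.18·log₂(0.18) = 0.4453
−0.09·log₂(0.09) = 0.3127
−0.27·log₂(0.27) = 0.5100
−0.19·log₂(0.19) = 0.4552
−0.09·log₂(0.09) = 0.3127
−0.09·log₂(0.09) = 0.3127
−0.09·log₂(0.09) = 0.3127
Sum ≈ 2.6612 → 2.661 bits.

2.661 bits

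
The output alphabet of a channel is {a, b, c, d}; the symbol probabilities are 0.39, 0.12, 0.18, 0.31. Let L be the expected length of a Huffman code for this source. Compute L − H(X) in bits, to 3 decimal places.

Entropy H = −Σ p log₂ p ≈ 1.8660 bits.
Huffman merges: 3/25+9/50→3/10; 3/10+31/100→61/100; 39/100+61/100→1. L = 191/100 ≈ 1.9100.
L − H = 1.9100 − 1.8660 = 0.044 bits.

0.044 bits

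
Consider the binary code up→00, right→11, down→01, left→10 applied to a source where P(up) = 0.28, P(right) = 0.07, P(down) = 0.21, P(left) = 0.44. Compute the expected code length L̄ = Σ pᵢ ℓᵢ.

L̄ = Σ pᵢ·ℓᵢ = 0.28·2 + 0.07·2 + 0.21·2 + 0.44·2 = 2 bits/symbol.

2 bits/symbol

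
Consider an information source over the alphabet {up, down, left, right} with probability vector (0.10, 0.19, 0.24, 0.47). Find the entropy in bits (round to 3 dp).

1.794 bits

H = −Σ pᵢ log₂ pᵢ.
−0.10·log₂(0.10) = 0.3322
−0.19·log₂(0.19) = 0.4552
−0.24·log₂(0.24) = 0.4941
−0.47·log₂(0.47) = 0.5120
Sum ≈ 1.7935 → 1.794 bits.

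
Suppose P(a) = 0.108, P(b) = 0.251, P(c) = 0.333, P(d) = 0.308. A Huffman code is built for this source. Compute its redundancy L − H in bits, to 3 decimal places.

0.101 bits

Entropy H = −Σ p log₂ p ≈ 1.8989 bits.
Huffman merges: 27/250+251/1000→359/1000; 77/250+333/1000→641/1000; 359/1000+641/1000→1. L = 2 ≈ 2.0000.
L − H = 2.0000 − 1.8989 = 0.101 bits.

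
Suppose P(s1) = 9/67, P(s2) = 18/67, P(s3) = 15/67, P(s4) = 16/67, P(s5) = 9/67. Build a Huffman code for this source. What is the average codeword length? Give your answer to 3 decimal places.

Repeatedly combine the two least-probable nodes; the expected code length is the sum of the merged weights.
merge 9/67 + 9/67 → 18/67
merge 15/67 + 16/67 → 31/67
merge 18/67 + 18/67 → 36/67
merge 31/67 + 36/67 → 1
L = 18/67 + 31/67 + 36/67 + 1 = 152/67 ≈ 2.269 bits/symbol.

2.269 bits/symbol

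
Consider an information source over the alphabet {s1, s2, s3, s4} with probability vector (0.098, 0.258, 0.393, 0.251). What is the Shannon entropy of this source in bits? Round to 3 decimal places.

H = −Σ pᵢ log₂ pᵢ.
−0.098·log₂(0.098) = 0.3284
−0.258·log₂(0.258) = 0.5043
−0.393·log₂(0.393) = 0.5295
−0.251·log₂(0.251) = 0.5006
Sum ≈ 1.8628 → 1.863 bits.

1.863 bits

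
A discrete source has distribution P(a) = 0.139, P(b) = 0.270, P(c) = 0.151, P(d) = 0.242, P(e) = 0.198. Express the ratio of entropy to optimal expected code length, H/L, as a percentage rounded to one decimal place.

Entropy H = −Σ p log₂ p ≈ 2.2755 bits.
Huffman merges: 139/1000+151/1000→29/100; 99/500+121/500→11/25; 27/100+29/100→14/25; 11/25+14/25→1. L = 229/100 ≈ 2.2900.
Efficiency = H/L = 2.2755/2.2900 = 99.4%.

99.4%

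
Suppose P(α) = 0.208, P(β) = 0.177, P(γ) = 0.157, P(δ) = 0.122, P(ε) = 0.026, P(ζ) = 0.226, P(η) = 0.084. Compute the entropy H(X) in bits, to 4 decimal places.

2.6250 bits

H = −Σ pᵢ log₂ pᵢ.
−0.208·log₂(0.208) = 0.4712
−0.177·log₂(0.177) = 0.4422
−0.157·log₂(0.157) = 0.4194
−0.122·log₂(0.122) = 0.3703
−0.026·log₂(0.026) = 0.1369
−0.226·log₂(0.226) = 0.4849
−0.084·log₂(0.084) = 0.3002
Sum ≈ 2.6250 → 2.6250 bits.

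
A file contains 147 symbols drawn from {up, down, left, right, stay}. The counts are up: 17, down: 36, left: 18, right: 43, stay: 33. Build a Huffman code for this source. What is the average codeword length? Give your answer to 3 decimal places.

2.238 bits/symbol

Probabilities are the counts divided by 147.
Repeatedly combine the two least-probable nodes; the expected code length is the sum of the merged weights.
merge 17/147 + 6/49 → 5/21
merge 11/49 + 5/21 → 68/147
merge 12/49 + 43/147 → 79/147
merge 68/147 + 79/147 → 1
L = 5/21 + 68/147 + 79/147 + 1 = 47/21 ≈ 2.238 bits/symbol.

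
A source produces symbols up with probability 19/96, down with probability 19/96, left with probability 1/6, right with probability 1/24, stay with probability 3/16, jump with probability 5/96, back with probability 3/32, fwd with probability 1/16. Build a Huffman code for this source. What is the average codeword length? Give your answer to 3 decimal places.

2.854 bits/symbol

Repeatedly combine the two least-probable nodes; the expected code length is the sum of the merged weights.
merge 1/24 + 5/96 → 3/32
merge 1/16 + 3/32 → 5/32
merge 3/32 + 5/32 → 1/4
merge 1/6 + 3/16 → 17/48
merge 19/96 + 19/96 → 19/48
merge 1/4 + 17/48 → 29/48
merge 19/48 + 29/48 → 1
L = 3/32 + 5/32 + 1/4 + 17/48 + 19/48 + 29/48 + 1 = 137/48 ≈ 2.854 bits/symbol.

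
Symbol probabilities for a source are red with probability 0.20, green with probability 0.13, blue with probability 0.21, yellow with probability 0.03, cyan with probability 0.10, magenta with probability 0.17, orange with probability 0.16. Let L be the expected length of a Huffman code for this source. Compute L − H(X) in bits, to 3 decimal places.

Entropy H = −Σ p log₂ p ≈ 2.6614 bits.
Huffman merges: 3/100+1/10→13/100; 13/100+13/100→13/50; 4/25+17/100→33/100; 1/5+21/100→41/100; 13/50+33/100→59/100; 41/100+59/100→1. L = 68/25 ≈ 2.7200.
L − H = 2.7200 − 2.6614 = 0.059 bits.

0.059 bits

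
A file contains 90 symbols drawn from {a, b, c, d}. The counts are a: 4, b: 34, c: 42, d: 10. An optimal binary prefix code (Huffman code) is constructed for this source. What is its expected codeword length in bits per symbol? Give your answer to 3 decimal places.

1.689 bits/symbol

Probabilities are the counts divided by 90.
Repeatedly combine the two least-probable nodes; the expected code length is the sum of the merged weights.
merge 2/45 + 1/9 → 7/45
merge 7/45 + 17/45 → 8/15
merge 7/15 + 8/15 → 1
L = 7/45 + 8/15 + 1 = 76/45 ≈ 1.689 bits/symbol.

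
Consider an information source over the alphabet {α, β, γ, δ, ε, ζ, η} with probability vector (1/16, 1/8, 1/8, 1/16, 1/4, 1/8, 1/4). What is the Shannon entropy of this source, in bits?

2.625 bits

Each probability is a power of 1/2, so log₂(1/p) is an integer.
H = Σ p·log₂(1/p) = 1/16·4 + 1/8·3 + 1/8·3 + 1/16·4 + 1/4·2 + 1/8·3 + 1/4·2 = 2.625 bits.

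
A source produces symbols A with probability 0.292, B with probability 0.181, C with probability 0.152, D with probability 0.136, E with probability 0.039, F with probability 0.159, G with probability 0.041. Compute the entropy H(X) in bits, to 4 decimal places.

H = −Σ pᵢ log₂ pᵢ.
−0.292·log₂(0.292) = 0.5186
−0.181·log₂(0.181) = 0.4463
−0.152·log₂(0.152) = 0.4131
−0.136·log₂(0.136) = 0.3915
−0.039·log₂(0.039) = 0.1825
−0.159·log₂(0.159) = 0.4218
−0.041·log₂(0.041) = 0.1889
Sum ≈ 2.5628 → 2.5628 bits.

2.5628 bits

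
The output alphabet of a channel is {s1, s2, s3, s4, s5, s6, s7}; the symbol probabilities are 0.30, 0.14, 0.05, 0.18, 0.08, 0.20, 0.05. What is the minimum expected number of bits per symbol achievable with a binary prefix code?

Repeatedly combine the two least-probable nodes; the expected code length is the sum of the merged weights.
merge 1/20 + 1/20 → 1/10
merge 2/25 + 1/10 → 9/50
merge 7/50 + 9/50 → 8/25
merge 9/50 + 1/5 → 19/50
merge 3/10 + 8/25 → 31/50
merge 19/50 + 31/50 → 1
L = 1/10 + 9/50 + 8/25 + 19/50 + 31/50 + 1 = 13/5 = 2.6 bits/symbol.

2.6 bits/symbol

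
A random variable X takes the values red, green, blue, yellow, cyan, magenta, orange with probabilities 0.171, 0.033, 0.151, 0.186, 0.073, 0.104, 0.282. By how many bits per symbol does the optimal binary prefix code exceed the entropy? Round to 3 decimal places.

Entropy H = −Σ p log₂ p ≈ 2.5915 bits.
Huffman merges: 33/1000+73/1000→53/500; 13/125+53/500→21/100; 151/1000+171/1000→161/500; 93/500+21/100→99/250; 141/500+161/500→151/250; 99/250+151/250→1. L = 1319/500 ≈ 2.6380.
L − H = 2.6380 − 2.5915 = 0.046 bits.

0.046 bits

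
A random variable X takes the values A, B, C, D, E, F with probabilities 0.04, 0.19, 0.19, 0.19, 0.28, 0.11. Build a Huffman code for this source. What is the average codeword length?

Repeatedly combine the two least-probable nodes; the expected code length is the sum of the merged weights.
merge 1/25 + 11/100 → 3/20
merge 3/20 + 19/100 → 17/50
merge 19/100 + 19/100 → 19/50
merge 7/25 + 17/50 → 31/50
merge 19/50 + 31/50 → 1
L = 3/20 + 17/50 + 19/50 + 31/50 + 1 = 249/100 = 2.49 bits/symbol.

2.49 bits/symbol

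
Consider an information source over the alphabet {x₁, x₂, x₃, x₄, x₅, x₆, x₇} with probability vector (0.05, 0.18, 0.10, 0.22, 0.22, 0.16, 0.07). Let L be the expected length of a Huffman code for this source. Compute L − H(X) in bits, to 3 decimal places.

0.034 bits

Entropy H = −Σ p log₂ p ≈ 2.6463 bits.
Huffman merges: 1/20+7/100→3/25; 1/10+3/25→11/50; 4/25+9/50→17/50; 11/50+11/50→11/25; 11/50+17/50→14/25; 11/25+14/25→1. L = 67/25 ≈ 2.6800.
L − H = 2.6800 − 2.6463 = 0.034 bits.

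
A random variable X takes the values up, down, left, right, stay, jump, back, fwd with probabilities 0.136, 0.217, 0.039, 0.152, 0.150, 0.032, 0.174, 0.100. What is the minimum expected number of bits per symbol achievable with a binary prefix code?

2.851 bits/symbol

Repeatedly combine the two least-probable nodes; the expected code length is the sum of the merged weights.
merge 4/125 + 39/1000 → 71/1000
merge 71/1000 + 1/10 → 171/1000
merge 17/125 + 3/20 → 143/500
merge 19/125 + 171/1000 → 323/1000
merge 87/500 + 217/1000 → 391/1000
merge 143/500 + 323/1000 → 609/1000
merge 391/1000 + 609/1000 → 1
L = 71/1000 + 171/1000 + 143/500 + 323/1000 + 391/1000 + 609/1000 + 1 = 2851/1000 = 2.851 bits/symbol.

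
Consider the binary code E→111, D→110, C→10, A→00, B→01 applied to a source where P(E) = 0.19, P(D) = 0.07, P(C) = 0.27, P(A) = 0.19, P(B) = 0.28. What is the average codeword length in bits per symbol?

L̄ = Σ pᵢ·ℓᵢ = 0.19·3 + 0.07·3 + 0.27·2 + 0.19·2 + 0.28·2 = 2.26 bits/symbol.

2.26 bits/symbol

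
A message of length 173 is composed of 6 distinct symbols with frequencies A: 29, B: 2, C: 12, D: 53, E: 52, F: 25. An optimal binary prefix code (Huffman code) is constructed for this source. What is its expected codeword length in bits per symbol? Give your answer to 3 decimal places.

2.306 bits/symbol

Probabilities are the counts divided by 173.
Repeatedly combine the two least-probable nodes; the expected code length is the sum of the merged weights.
merge 2/173 + 12/173 → 14/173
merge 14/173 + 25/173 → 39/173
merge 29/173 + 39/173 → 68/173
merge 52/173 + 53/173 → 105/173
merge 68/173 + 105/173 → 1
L = 14/173 + 39/173 + 68/173 + 105/173 + 1 = 399/173 ≈ 2.306 bits/symbol.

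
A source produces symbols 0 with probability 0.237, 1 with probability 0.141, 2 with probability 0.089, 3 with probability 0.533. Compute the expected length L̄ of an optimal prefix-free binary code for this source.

Repeatedly combine the two least-probable nodes; the expected code length is the sum of the merged weights.
merge 89/1000 + 141/1000 → 23/100
merge 23/100 + 237/1000 → 467/1000
merge 467/1000 + 533/1000 → 1
L = 23/100 + 467/1000 + 1 = 1697/1000 = 1.697 bits/symbol.

1.697 bits/symbol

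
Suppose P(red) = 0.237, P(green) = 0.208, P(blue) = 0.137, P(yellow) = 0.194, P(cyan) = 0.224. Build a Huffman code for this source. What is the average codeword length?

2.331 bits/symbol

Repeatedly combine the two least-probable nodes; the expected code length is the sum of the merged weights.
merge 137/1000 + 97/500 → 331/1000
merge 26/125 + 28/125 → 54/125
merge 237/1000 + 331/1000 → 71/125
merge 54/125 + 71/125 → 1
L = 331/1000 + 54/125 + 71/125 + 1 = 2331/1000 = 2.331 bits/symbol.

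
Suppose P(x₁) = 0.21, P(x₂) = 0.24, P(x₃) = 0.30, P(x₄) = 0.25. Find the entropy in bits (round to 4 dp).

1.9880 bits

H = −Σ pᵢ log₂ pᵢ.
−0.21·log₂(0.21) = 0.4728
−0.24·log₂(0.24) = 0.4941
−0.30·log₂(0.30) = 0.5211
−0.25·log₂(0.25) = 0.5000
Sum ≈ 1.9880 → 1.9880 bits.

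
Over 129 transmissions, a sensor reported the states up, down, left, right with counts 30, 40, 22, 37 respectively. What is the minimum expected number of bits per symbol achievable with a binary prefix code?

2 bits/symbol

Probabilities are the counts divided by 129.
Repeatedly combine the two least-probable nodes; the expected code length is the sum of the merged weights.
merge 22/129 + 10/43 → 52/129
merge 37/129 + 40/129 → 77/129
merge 52/129 + 77/129 → 1
L = 52/129 + 77/129 + 1 = 2 bits/symbol.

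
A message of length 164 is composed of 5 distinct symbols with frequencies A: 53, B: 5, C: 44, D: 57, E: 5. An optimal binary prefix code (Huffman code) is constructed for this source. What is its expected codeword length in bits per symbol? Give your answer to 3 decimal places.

2.043 bits/symbol

Probabilities are the counts divided by 164.
Repeatedly combine the two least-probable nodes; the expected code length is the sum of the merged weights.
merge 5/164 + 5/164 → 5/82
merge 5/82 + 11/41 → 27/82
merge 53/164 + 27/82 → 107/164
merge 57/164 + 107/164 → 1
L = 5/82 + 27/82 + 107/164 + 1 = 335/164 ≈ 2.043 bits/symbol.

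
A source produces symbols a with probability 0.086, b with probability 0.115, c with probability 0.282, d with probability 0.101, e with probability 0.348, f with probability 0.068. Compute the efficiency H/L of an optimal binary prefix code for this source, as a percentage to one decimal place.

Entropy H = −Σ p log₂ p ≈ 2.3060 bits.
Huffman merges: 17/250+43/500→77/500; 101/1000+23/200→27/125; 77/500+27/125→37/100; 141/500+87/250→63/100; 37/100+63/100→1. L = 237/100 ≈ 2.3700.
Efficiency = H/L = 2.3060/2.3700 = 97.3%.

97.3%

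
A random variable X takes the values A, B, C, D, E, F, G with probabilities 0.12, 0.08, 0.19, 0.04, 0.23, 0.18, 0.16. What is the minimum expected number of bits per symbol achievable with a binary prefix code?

2.7 bits/symbol

Repeatedly combine the two least-probable nodes; the expected code length is the sum of the merged weights.
merge 1/25 + 2/25 → 3/25
merge 3/25 + 3/25 → 6/25
merge 4/25 + 9/50 → 17/50
merge 19/100 + 23/100 → 21/50
merge 6/25 + 17/50 → 29/50
merge 21/50 + 29/50 → 1
L = 3/25 + 6/25 + 17/50 + 21/50 + 29/50 + 1 = 27/10 = 2.7 bits/symbol.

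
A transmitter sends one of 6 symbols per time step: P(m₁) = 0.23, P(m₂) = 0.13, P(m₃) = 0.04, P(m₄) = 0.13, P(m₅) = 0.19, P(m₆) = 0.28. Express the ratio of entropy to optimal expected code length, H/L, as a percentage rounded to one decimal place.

97.5%

Entropy H = −Σ p log₂ p ≈ 2.4082 bits.
Huffman merges: 1/25+13/100→17/100; 13/100+17/100→3/10; 19/100+23/100→21/50; 7/25+3/10→29/50; 21/50+29/50→1. L = 247/100 ≈ 2.4700.
Efficiency = H/L = 2.4082/2.4700 = 97.5%.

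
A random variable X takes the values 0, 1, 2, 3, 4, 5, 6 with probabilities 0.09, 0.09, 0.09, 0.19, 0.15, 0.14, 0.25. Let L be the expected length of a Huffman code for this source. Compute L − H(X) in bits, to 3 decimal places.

0.039 bits

Entropy H = −Σ p log₂ p ≈ 2.7008 bits.
Huffman merges: 9/100+9/100→9/50; 9/100+7/50→23/100; 3/20+9/50→33/100; 19/100+23/100→21/50; 1/4+33/100→29/50; 21/50+29/50→1. L = 137/50 ≈ 2.7400.
L − H = 2.7400 − 2.7008 = 0.039 bits.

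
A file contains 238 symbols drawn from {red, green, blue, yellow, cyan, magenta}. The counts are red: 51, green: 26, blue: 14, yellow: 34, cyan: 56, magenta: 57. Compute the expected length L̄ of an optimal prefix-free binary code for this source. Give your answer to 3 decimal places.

2.479 bits/symbol

Probabilities are the counts divided by 238.
Repeatedly combine the two least-probable nodes; the expected code length is the sum of the merged weights.
merge 1/17 + 13/119 → 20/119
merge 1/7 + 20/119 → 37/119
merge 3/14 + 4/17 → 107/238
merge 57/238 + 37/119 → 131/238
merge 107/238 + 131/238 → 1
L = 20/119 + 37/119 + 107/238 + 131/238 + 1 = 295/119 ≈ 2.479 bits/symbol.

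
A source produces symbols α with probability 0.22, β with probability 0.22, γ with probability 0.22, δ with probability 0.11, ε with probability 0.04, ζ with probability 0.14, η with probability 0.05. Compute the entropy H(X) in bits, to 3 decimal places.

H = −Σ pᵢ log₂ pᵢ.
−0.22·log₂(0.22) = 0.4806
−0.22·log₂(0.22) = 0.4806
−0.22·log₂(0.22) = 0.4806
−0.11·log₂(0.11) = 0.3503
−0.04·log₂(0.04) = 0.1858
−0.14·log₂(0.14) = 0.3971
−0.05·log₂(0.05) = 0.2161
Sum ≈ 2.5910 → 2.591 bits.

2.591 bits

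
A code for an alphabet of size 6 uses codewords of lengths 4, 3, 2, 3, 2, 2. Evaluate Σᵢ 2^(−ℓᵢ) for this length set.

With common denominator 2^4 = 16: Σ 2^(−ℓᵢ) = 1/16 + 2/16 + 4/16 + 2/16 + 4/16 + 4/16 = 17/16 = 1.0625.

1.0625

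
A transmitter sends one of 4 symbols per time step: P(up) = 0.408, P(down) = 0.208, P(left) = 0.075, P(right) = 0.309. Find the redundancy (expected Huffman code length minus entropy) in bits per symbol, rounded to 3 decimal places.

Entropy H = −Σ p log₂ p ≈ 1.8027 bits.
Huffman merges: 3/40+26/125→283/1000; 283/1000+309/1000→74/125; 51/125+74/125→1. L = 15/8 ≈ 1.8750.
L − H = 1.8750 − 1.8027 = 0.072 bits.

0.072 bits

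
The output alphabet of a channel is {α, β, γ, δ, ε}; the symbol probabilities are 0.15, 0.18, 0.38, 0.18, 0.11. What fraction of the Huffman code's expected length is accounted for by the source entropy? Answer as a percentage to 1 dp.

97.4%

Entropy H = −Σ p log₂ p ≈ 2.1819 bits.
Huffman merges: 11/100+3/20→13/50; 9/50+9/50→9/25; 13/50+9/25→31/50; 19/50+31/50→1. L = 56/25 ≈ 2.2400.
Efficiency = H/L = 2.1819/2.2400 = 97.4%.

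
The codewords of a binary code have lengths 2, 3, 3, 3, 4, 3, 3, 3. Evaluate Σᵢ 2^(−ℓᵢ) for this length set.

1.0625

With common denominator 2^4 = 16: Σ 2^(−ℓᵢ) = 4/16 + 2/16 + 2/16 + 2/16 + 1/16 + 2/16 + 2/16 + 2/16 = 17/16 = 1.0625.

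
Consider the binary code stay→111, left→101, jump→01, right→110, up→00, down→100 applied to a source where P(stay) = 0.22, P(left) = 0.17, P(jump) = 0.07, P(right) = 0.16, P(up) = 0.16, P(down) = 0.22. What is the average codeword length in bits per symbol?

L̄ = Σ pᵢ·ℓᵢ = 0.22·3 + 0.17·3 + 0.07·2 + 0.16·3 + 0.16·2 + 0.22·3 = 2.77 bits/symbol.

2.77 bits/symbol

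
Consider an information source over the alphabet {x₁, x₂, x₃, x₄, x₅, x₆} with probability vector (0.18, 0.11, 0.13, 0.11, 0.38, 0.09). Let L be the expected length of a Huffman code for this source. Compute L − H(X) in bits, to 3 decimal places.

0.068 bits

Entropy H = −Σ p log₂ p ≈ 2.3716 bits.
Huffman merges: 9/100+11/100→1/5; 11/100+13/100→6/25; 9/50+1/5→19/50; 6/25+19/50→31/50; 19/50+31/50→1. L = 61/25 ≈ 2.4400.
L − H = 2.4400 − 2.3716 = 0.068 bits.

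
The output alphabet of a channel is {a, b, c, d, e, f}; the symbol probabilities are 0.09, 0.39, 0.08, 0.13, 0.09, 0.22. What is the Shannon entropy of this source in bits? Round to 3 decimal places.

H = −Σ pᵢ log₂ pᵢ.
−0.09·log₂(0.09) = 0.3127
−0.39·log₂(0.39) = 0.5298
−0.08·log₂(0.08) = 0.2915
−0.13·log₂(0.13) = 0.3826
−0.09·log₂(0.09) = 0.3127
−0.22·log₂(0.22) = 0.4806
Sum ≈ 2.3098 → 2.310 bits.

2.310 bits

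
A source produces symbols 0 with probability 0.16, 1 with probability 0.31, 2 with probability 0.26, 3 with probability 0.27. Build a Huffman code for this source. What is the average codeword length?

2 bits/symbol

Repeatedly combine the two least-probable nodes; the expected code length is the sum of the merged weights.
merge 4/25 + 13/50 → 21/50
merge 27/100 + 31/100 → 29/50
merge 21/50 + 29/50 → 1
L = 21/50 + 29/50 + 1 = 2 bits/symbol.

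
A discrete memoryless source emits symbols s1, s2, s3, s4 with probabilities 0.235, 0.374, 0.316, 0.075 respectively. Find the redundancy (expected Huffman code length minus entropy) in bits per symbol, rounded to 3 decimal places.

Entropy H = −Σ p log₂ p ≈ 1.8271 bits.
Huffman merges: 3/40+47/200→31/100; 31/100+79/250→313/500; 187/500+313/500→1. L = 242/125 ≈ 1.9360.
L − H = 1.9360 − 1.8271 = 0.109 bits.

0.109 bits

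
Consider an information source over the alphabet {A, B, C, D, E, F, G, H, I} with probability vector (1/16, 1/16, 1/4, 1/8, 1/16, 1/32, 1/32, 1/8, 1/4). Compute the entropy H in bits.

2.8125 bits

Each probability is a power of 1/2, so log₂(1/p) is an integer.
H = Σ p·log₂(1/p) = 1/16·4 + 1/16·4 + 1/4·2 + 1/8·3 + 1/16·4 + 1/32·5 + 1/32·5 + 1/8·3 + 1/4·2 = 2.8125 bits.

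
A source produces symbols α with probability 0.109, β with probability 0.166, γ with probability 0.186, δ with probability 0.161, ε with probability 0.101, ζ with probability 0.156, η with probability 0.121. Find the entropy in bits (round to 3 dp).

2.775 bits

H = −Σ pᵢ log₂ pᵢ.
−0.109·log₂(0.109) = 0.3485
−0.166·log₂(0.166) = 0.4301
−0.186·log₂(0.186) = 0.4514
−0.161·log₂(0.161) = 0.4242
−0.101·log₂(0.101) = 0.3341
−0.156·log₂(0.156) = 0.4181
−0.121·log₂(0.121) = 0.3687
Sum ≈ 2.7750 → 2.775 bits.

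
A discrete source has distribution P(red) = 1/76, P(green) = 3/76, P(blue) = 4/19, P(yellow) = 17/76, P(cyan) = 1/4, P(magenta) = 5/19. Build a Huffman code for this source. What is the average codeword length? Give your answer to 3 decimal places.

2.316 bits/symbol

Repeatedly combine the two least-probable nodes; the expected code length is the sum of the merged weights.
merge 1/76 + 3/76 → 1/19
merge 1/19 + 4/19 → 5/19
merge 17/76 + 1/4 → 9/19
merge 5/19 + 5/19 → 10/19
merge 9/19 + 10/19 → 1
L = 1/19 + 5/19 + 9/19 + 10/19 + 1 = 44/19 ≈ 2.316 bits/symbol.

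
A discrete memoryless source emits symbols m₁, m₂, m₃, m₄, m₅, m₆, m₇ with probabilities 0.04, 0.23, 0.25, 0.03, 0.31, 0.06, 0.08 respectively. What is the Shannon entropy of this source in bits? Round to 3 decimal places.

H = −Σ pᵢ log₂ pᵢ.
−0.04·log₂(0.04) = 0.1858
−0.23·log₂(0.23) = 0.4877
−0.25·log₂(0.25) = 0.5000
−0.03·log₂(0.03) = 0.1518
−0.31·log₂(0.31) = 0.5238
−0.06·log₂(0.06) = 0.2435
−0.08·log₂(0.08) = 0.2915
Sum ≈ 2.3840 → 2.384 bits.

2.384 bits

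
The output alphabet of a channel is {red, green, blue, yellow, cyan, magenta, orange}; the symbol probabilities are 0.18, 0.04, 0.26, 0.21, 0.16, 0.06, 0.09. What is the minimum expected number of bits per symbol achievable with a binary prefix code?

2.63 bits/symbol

Repeatedly combine the two least-probable nodes; the expected code length is the sum of the merged weights.
merge 1/25 + 3/50 → 1/10
merge 9/100 + 1/10 → 19/100
merge 4/25 + 9/50 → 17/50
merge 19/100 + 21/100 → 2/5
merge 13/50 + 17/50 → 3/5
merge 2/5 + 3/5 → 1
L = 1/10 + 19/100 + 17/50 + 2/5 + 3/5 + 1 = 263/100 = 2.63 bits/symbol.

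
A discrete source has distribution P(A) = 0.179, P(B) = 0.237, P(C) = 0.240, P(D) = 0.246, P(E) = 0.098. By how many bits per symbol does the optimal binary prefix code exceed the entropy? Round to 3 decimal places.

0.020 bits

Entropy H = −Σ p log₂ p ≈ 2.2568 bits.
Huffman merges: 49/500+179/1000→277/1000; 237/1000+6/25→477/1000; 123/500+277/1000→523/1000; 477/1000+523/1000→1. L = 2277/1000 ≈ 2.2770.
L − H = 2.2770 − 2.2568 = 0.020 bits.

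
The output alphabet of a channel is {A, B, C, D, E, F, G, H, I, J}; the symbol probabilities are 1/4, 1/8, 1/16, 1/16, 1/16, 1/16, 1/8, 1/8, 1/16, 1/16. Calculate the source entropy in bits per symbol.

3.125 bits

Each probability is a power of 1/2, so log₂(1/p) is an integer.
H = Σ p·log₂(1/p) = 1/4·2 + 1/8·3 + 1/16·4 + 1/16·4 + 1/16·4 + 1/16·4 + 1/8·3 + 1/8·3 + 1/16·4 + 1/16·4 = 3.125 bits.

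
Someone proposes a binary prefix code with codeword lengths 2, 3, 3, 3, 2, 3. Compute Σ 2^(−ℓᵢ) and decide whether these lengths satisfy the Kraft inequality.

1; yes

With common denominator 2^3 = 8: Σ 2^(−ℓᵢ) = 2/8 + 1/8 + 1/8 + 1/8 + 2/8 + 1/8 = 8/8 = 1.
Kraft's inequality requires Σ ≤ 1; here Σ = 1 ≤ 1, so such a prefix code exists.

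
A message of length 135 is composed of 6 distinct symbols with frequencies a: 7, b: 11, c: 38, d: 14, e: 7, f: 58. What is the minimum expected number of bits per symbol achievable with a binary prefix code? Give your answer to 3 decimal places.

Probabilities are the counts divided by 135.
Repeatedly combine the two least-probable nodes; the expected code length is the sum of the merged weights.
merge 7/135 + 7/135 → 14/135
merge 11/135 + 14/135 → 5/27
merge 14/135 + 5/27 → 13/45
merge 38/135 + 13/45 → 77/135
merge 58/135 + 77/135 → 1
L = 14/135 + 5/27 + 13/45 + 77/135 + 1 = 58/27 ≈ 2.148 bits/symbol.

2.148 bits/symbol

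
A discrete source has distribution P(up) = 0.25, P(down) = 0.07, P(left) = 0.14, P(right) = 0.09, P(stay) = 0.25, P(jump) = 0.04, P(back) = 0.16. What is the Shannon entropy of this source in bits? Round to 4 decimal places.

2.5871 bits

H = −Σ pᵢ log₂ pᵢ.
−0.25·log₂(0.25) = 0.5000
−0.07·log₂(0.07) = 0.2686
−0.14·log₂(0.14) = 0.3971
−0.09·log₂(0.09) = 0.3127
−0.25·log₂(0.25) = 0.5000
−0.04·log₂(0.04) = 0.1858
−0.16·log₂(0.16) = 0.4230
Sum ≈ 2.5871 → 2.5871 bits.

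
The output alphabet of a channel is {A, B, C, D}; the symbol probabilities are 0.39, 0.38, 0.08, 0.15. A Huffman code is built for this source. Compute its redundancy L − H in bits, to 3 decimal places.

0.078 bits

Entropy H = −Σ p log₂ p ≈ 1.7623 bits.
Huffman merges: 2/25+3/20→23/100; 23/100+19/50→61/100; 39/100+61/100→1. L = 46/25 ≈ 1.8400.
L − H = 1.8400 − 1.7623 = 0.078 bits.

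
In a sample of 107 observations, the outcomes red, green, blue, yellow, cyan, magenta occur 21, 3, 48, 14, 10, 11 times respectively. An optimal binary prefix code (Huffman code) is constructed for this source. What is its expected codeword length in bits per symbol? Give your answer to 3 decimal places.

Probabilities are the counts divided by 107.
Repeatedly combine the two least-probable nodes; the expected code length is the sum of the merged weights.
merge 3/107 + 10/107 → 13/107
merge 11/107 + 13/107 → 24/107
merge 14/107 + 21/107 → 35/107
merge 24/107 + 35/107 → 59/107
merge 48/107 + 59/107 → 1
L = 13/107 + 24/107 + 35/107 + 59/107 + 1 = 238/107 ≈ 2.224 bits/symbol.

2.224 bits/symbol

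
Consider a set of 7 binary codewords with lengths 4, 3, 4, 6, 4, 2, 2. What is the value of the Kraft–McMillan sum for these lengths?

0.828125

With common denominator 2^6 = 64: Σ 2^(−ℓᵢ) = 4/64 + 8/64 + 4/64 + 1/64 + 4/64 + 16/64 + 16/64 = 53/64 = 0.828125.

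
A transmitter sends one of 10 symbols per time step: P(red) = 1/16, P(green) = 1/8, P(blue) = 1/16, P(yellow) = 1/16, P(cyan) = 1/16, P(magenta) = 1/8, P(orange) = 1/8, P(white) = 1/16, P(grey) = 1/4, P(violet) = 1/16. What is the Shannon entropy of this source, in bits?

3.125 bits

Each probability is a power of 1/2, so log₂(1/p) is an integer.
H = Σ p·log₂(1/p) = 1/16·4 + 1/8·3 + 1/16·4 + 1/16·4 + 1/16·4 + 1/8·3 + 1/8·3 + 1/16·4 + 1/4·2 + 1/16·4 = 3.125 bits.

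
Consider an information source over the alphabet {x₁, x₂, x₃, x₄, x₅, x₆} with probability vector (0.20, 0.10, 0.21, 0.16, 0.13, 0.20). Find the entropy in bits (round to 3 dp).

H = −Σ pᵢ log₂ pᵢ.
−0.20·log₂(0.20) = 0.4644
−0.10·log₂(0.10) = 0.3322
−0.21·log₂(0.21) = 0.4728
−0.16·log₂(0.16) = 0.4230
−0.13·log₂(0.13) = 0.3826
−0.20·log₂(0.20) = 0.4644
Sum ≈ 2.5394 → 2.539 bits.

2.539 bits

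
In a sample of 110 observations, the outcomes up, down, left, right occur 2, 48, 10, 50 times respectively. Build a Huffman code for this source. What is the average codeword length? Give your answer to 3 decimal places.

Probabilities are the counts divided by 110.
Repeatedly combine the two least-probable nodes; the expected code length is the sum of the merged weights.
merge 1/55 + 1/11 → 6/55
merge 6/55 + 24/55 → 6/11
merge 5/11 + 6/11 → 1
L = 6/55 + 6/11 + 1 = 91/55 ≈ 1.655 bits/symbol.

1.655 bits/symbol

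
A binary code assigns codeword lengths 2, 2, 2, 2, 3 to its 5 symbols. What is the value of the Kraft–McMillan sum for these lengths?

1.125

With common denominator 2^3 = 8: Σ 2^(−ℓᵢ) = 2/8 + 2/8 + 2/8 + 2/8 + 1/8 = 9/8 = 1.125.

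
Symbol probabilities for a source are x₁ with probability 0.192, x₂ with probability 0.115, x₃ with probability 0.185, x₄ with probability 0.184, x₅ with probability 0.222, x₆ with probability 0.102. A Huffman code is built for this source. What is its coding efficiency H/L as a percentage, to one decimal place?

Entropy H = −Σ p log₂ p ≈ 2.5337 bits.
Huffman merges: 51/500+23/200→217/1000; 23/125+37/200→369/1000; 24/125+217/1000→409/1000; 111/500+369/1000→591/1000; 409/1000+591/1000→1. L = 1293/500 ≈ 2.5860.
Efficiency = H/L = 2.5337/2.5860 = 98.0%.

98.0%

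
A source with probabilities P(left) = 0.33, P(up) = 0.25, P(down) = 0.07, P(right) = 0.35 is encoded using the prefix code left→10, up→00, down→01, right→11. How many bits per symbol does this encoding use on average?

L̄ = Σ pᵢ·ℓᵢ = 0.33·2 + 0.25·2 + 0.07·2 + 0.35·2 = 2 bits/symbol.

2 bits/symbol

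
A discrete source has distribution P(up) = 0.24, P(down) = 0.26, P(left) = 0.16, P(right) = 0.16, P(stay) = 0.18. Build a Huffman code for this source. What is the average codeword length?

Repeatedly combine the two least-probable nodes; the expected code length is the sum of the merged weights.
merge 4/25 + 4/25 → 8/25
merge 9/50 + 6/25 → 21/50
merge 13/50 + 8/25 → 29/50
merge 21/50 + 29/50 → 1
L = 8/25 + 21/50 + 29/50 + 1 = 58/25 = 2.32 bits/symbol.

2.32 bits/symbol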